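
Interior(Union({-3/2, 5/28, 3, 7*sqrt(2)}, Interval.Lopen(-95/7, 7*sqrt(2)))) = Interval.open(-95/7, 7*sqrt(2))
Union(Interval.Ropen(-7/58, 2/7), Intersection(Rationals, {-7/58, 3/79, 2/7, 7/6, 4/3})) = Union({7/6, 4/3}, Interval(-7/58, 2/7))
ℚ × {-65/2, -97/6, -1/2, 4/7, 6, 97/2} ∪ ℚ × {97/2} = ℚ × {-65/2, -97/6, -1/2, 4/7, 6, 97/2}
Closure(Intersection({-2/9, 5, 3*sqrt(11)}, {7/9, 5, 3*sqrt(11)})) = {5, 3*sqrt(11)}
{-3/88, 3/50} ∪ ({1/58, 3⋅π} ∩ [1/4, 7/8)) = {-3/88, 3/50}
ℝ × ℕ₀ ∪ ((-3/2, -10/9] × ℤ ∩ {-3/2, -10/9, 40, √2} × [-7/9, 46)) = ℝ × ℕ₀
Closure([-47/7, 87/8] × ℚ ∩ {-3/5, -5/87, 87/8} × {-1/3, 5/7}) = {-3/5, -5/87, 87/8} × {-1/3, 5/7}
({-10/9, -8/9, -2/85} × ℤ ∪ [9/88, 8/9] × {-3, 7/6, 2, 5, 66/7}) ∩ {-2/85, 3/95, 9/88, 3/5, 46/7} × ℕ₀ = ({-2/85} × ℕ₀) ∪ ({9/88, 3/5} × {2, 5})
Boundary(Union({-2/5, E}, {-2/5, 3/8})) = {-2/5, 3/8, E}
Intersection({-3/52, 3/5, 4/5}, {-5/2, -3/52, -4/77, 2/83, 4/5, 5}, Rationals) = {-3/52, 4/5}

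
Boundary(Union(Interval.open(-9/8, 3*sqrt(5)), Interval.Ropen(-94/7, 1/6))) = {-94/7, 3*sqrt(5)}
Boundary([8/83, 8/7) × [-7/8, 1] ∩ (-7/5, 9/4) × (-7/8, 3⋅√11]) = ({8/83, 8/7} × [-7/8, 1]) ∪ ([8/83, 8/7] × {-7/8, 1})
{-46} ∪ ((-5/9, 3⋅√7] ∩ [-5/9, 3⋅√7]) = {-46} ∪ (-5/9, 3⋅√7]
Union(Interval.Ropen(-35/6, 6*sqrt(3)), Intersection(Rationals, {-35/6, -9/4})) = Interval.Ropen(-35/6, 6*sqrt(3))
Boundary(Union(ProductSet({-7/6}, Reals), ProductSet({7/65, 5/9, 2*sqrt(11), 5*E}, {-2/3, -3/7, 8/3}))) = Union(ProductSet({-7/6}, Reals), ProductSet({7/65, 5/9, 2*sqrt(11), 5*E}, {-2/3, -3/7, 8/3}))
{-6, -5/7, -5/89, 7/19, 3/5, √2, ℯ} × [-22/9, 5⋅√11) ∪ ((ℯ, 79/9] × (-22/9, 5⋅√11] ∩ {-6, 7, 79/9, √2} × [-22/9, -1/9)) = ({7, 79/9} × (-22/9, -1/9)) ∪ ({-6, -5/7, -5/89, 7/19, 3/5, √2, ℯ} × [-22/9, 5⋅√11))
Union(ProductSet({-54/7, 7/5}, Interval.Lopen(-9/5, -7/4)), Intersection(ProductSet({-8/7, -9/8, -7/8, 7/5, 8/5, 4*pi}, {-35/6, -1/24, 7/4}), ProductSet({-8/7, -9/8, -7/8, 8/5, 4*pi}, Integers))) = ProductSet({-54/7, 7/5}, Interval.Lopen(-9/5, -7/4))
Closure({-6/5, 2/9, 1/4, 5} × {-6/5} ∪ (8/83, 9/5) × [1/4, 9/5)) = ({-6/5, 2/9, 1/4, 5} × {-6/5}) ∪ ({8/83, 9/5} × [1/4, 9/5]) ∪ ([8/83, 9/5] × {1/4, 9/5}) ∪ ((8/83, 9/5) × [1/4, 9/5))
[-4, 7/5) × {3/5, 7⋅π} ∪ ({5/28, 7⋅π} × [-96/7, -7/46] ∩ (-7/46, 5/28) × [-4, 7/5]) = [-4, 7/5) × {3/5, 7⋅π}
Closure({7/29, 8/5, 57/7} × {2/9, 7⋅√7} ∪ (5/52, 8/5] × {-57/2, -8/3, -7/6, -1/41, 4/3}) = ({7/29, 8/5, 57/7} × {2/9, 7⋅√7}) ∪ ([5/52, 8/5] × {-57/2, -8/3, -7/6, -1/41, 4/3})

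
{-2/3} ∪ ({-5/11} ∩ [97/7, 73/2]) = {-2/3}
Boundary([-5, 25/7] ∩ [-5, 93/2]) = {-5, 25/7}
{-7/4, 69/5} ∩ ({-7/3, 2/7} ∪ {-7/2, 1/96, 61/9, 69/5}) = {69/5}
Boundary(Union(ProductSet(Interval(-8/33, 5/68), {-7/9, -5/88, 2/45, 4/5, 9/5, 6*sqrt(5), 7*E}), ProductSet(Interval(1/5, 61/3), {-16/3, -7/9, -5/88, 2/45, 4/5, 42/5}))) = Union(ProductSet(Interval(-8/33, 5/68), {-7/9, -5/88, 2/45, 4/5, 9/5, 6*sqrt(5), 7*E}), ProductSet(Interval(1/5, 61/3), {-16/3, -7/9, -5/88, 2/45, 4/5, 42/5}))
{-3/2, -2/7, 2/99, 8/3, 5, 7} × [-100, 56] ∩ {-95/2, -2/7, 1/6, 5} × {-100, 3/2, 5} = {-2/7, 5} × {-100, 3/2, 5}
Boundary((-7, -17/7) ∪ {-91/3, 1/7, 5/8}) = {-91/3, -7, -17/7, 1/7, 5/8}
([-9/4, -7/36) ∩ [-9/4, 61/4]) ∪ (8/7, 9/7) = [-9/4, -7/36) ∪ (8/7, 9/7)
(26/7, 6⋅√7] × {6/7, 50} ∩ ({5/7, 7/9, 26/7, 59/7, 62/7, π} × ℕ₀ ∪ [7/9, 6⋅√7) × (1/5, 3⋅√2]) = ({59/7, 62/7} × {50}) ∪ ((26/7, 6⋅√7) × {6/7})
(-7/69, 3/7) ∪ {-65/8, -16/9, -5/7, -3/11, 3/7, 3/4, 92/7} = {-65/8, -16/9, -5/7, -3/11, 3/4, 92/7} ∪ (-7/69, 3/7]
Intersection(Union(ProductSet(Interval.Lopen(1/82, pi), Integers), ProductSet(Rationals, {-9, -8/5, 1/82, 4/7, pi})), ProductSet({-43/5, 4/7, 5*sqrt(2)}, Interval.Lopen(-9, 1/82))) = Union(ProductSet({4/7}, Range(-8, 1, 1)), ProductSet({-43/5, 4/7}, {-8/5, 1/82}))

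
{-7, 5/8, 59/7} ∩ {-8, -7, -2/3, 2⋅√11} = {-7}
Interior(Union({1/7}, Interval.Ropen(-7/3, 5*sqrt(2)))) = Interval.open(-7/3, 5*sqrt(2))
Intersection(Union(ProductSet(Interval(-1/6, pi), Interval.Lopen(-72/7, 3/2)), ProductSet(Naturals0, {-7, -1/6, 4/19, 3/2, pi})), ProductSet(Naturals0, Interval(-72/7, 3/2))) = Union(ProductSet(Naturals0, {-7, -1/6, 4/19, 3/2}), ProductSet(Range(0, 4, 1), Interval.Lopen(-72/7, 3/2)))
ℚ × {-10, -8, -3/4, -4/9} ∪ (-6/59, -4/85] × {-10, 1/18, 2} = (ℚ × {-10, -8, -3/4, -4/9}) ∪ ((-6/59, -4/85] × {-10, 1/18, 2})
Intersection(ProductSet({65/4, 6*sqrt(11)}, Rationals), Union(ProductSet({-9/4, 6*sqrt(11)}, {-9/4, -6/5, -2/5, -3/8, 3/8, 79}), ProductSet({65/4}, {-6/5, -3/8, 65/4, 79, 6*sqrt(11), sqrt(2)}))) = Union(ProductSet({65/4}, {-6/5, -3/8, 65/4, 79}), ProductSet({6*sqrt(11)}, {-9/4, -6/5, -2/5, -3/8, 3/8, 79}))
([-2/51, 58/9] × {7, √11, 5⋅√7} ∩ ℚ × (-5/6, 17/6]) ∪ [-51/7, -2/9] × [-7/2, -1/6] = [-51/7, -2/9] × [-7/2, -1/6]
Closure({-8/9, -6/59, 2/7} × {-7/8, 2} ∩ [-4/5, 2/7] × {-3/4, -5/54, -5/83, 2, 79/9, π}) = {-6/59, 2/7} × {2}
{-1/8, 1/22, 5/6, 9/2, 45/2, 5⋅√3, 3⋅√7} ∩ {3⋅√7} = {3⋅√7}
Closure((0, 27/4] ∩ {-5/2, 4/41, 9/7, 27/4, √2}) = {4/41, 9/7, 27/4, √2}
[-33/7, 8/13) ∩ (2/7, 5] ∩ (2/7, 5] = (2/7, 8/13)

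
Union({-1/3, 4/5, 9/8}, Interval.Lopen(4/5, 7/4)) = Union({-1/3}, Interval(4/5, 7/4))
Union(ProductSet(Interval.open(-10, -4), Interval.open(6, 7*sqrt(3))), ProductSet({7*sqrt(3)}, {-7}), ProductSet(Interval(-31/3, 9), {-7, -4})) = Union(ProductSet({7*sqrt(3)}, {-7}), ProductSet(Interval(-31/3, 9), {-7, -4}), ProductSet(Interval.open(-10, -4), Interval.open(6, 7*sqrt(3))))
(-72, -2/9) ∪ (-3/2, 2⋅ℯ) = (-72, 2⋅ℯ)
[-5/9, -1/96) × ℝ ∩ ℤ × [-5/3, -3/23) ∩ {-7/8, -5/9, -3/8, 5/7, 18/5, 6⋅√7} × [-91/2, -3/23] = ∅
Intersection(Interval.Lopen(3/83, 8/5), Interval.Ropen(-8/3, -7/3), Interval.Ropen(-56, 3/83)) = EmptySet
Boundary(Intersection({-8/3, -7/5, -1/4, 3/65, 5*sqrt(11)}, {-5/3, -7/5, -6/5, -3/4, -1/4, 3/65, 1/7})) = {-7/5, -1/4, 3/65}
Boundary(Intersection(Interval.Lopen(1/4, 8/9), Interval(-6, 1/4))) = EmptySet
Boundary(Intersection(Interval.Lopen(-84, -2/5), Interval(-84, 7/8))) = {-84, -2/5}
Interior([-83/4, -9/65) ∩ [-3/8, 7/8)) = (-3/8, -9/65)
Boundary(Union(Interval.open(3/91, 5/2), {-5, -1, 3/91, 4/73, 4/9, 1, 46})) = {-5, -1, 3/91, 5/2, 46}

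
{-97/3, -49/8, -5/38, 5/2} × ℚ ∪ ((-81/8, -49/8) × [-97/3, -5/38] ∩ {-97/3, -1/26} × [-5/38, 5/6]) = {-97/3, -49/8, -5/38, 5/2} × ℚ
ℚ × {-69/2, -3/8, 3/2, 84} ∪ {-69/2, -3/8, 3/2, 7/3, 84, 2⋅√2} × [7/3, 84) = (ℚ × {-69/2, -3/8, 3/2, 84}) ∪ ({-69/2, -3/8, 3/2, 7/3, 84, 2⋅√2} × [7/3, 84))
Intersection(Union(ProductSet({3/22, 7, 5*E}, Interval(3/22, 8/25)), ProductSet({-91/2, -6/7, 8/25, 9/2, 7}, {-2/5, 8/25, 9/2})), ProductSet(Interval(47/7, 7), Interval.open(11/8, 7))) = ProductSet({7}, {9/2})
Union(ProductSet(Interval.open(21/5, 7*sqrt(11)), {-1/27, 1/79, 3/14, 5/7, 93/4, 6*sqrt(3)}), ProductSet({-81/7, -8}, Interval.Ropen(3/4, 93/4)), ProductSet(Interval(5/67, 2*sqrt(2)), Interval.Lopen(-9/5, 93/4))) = Union(ProductSet({-81/7, -8}, Interval.Ropen(3/4, 93/4)), ProductSet(Interval(5/67, 2*sqrt(2)), Interval.Lopen(-9/5, 93/4)), ProductSet(Interval.open(21/5, 7*sqrt(11)), {-1/27, 1/79, 3/14, 5/7, 93/4, 6*sqrt(3)}))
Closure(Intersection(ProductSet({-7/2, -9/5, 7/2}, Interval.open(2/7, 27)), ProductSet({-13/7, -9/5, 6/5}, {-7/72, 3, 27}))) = ProductSet({-9/5}, {3})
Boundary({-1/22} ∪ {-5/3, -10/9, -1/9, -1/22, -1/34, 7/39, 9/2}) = {-5/3, -10/9, -1/9, -1/22, -1/34, 7/39, 9/2}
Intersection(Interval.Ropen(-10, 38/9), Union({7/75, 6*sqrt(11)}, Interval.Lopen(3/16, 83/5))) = Union({7/75}, Interval.open(3/16, 38/9))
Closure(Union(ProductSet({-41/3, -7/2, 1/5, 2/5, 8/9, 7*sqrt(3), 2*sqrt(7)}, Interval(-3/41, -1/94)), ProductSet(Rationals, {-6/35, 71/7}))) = Union(ProductSet({-41/3, -7/2, 1/5, 2/5, 8/9, 7*sqrt(3), 2*sqrt(7)}, Interval(-3/41, -1/94)), ProductSet(Reals, {-6/35, 71/7}))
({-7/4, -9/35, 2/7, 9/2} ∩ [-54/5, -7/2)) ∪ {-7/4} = {-7/4}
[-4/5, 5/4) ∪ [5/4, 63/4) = [-4/5, 63/4)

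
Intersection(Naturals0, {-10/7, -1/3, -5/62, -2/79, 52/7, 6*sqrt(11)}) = EmptySet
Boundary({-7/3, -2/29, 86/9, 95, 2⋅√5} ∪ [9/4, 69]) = {-7/3, -2/29, 9/4, 69, 95}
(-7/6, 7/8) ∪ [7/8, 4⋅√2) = (-7/6, 4⋅√2)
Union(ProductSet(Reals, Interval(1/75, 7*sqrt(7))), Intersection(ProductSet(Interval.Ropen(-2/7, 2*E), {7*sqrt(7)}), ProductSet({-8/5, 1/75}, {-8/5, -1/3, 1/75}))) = ProductSet(Reals, Interval(1/75, 7*sqrt(7)))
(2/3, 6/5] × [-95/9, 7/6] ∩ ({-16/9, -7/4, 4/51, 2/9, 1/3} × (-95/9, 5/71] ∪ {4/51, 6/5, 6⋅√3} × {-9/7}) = {6/5} × {-9/7}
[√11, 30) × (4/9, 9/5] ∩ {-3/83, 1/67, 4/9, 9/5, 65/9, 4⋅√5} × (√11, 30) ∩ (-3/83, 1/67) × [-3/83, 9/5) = ∅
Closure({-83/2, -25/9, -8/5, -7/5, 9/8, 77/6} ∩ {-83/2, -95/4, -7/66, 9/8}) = {-83/2, 9/8}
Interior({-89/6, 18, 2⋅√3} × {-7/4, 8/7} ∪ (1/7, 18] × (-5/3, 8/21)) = (1/7, 18) × (-5/3, 8/21)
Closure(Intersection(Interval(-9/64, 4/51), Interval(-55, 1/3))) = Interval(-9/64, 4/51)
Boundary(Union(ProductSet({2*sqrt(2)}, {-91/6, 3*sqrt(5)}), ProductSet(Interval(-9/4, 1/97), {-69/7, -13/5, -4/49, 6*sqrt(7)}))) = Union(ProductSet({2*sqrt(2)}, {-91/6, 3*sqrt(5)}), ProductSet(Interval(-9/4, 1/97), {-69/7, -13/5, -4/49, 6*sqrt(7)}))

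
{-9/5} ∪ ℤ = ℤ ∪ {-9/5}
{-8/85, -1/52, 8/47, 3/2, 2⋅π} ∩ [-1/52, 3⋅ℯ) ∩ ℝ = {-1/52, 8/47, 3/2, 2⋅π}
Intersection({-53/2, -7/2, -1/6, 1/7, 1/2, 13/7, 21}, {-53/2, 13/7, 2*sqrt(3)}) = {-53/2, 13/7}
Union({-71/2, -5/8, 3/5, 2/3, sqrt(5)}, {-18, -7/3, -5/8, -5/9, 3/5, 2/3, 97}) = {-71/2, -18, -7/3, -5/8, -5/9, 3/5, 2/3, 97, sqrt(5)}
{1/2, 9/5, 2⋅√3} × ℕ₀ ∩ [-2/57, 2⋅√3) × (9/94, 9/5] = {1/2, 9/5} × {1}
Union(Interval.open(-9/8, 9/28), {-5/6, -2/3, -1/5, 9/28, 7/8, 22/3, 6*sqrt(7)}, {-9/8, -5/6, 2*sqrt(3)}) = Union({7/8, 22/3, 2*sqrt(3), 6*sqrt(7)}, Interval(-9/8, 9/28))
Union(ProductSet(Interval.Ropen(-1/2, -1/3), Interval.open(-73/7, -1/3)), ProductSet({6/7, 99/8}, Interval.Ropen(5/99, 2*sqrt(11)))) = Union(ProductSet({6/7, 99/8}, Interval.Ropen(5/99, 2*sqrt(11))), ProductSet(Interval.Ropen(-1/2, -1/3), Interval.open(-73/7, -1/3)))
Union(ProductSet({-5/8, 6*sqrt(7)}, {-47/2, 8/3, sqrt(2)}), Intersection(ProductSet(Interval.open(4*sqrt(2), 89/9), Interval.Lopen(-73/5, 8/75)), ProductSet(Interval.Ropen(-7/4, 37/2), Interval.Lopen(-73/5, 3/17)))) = Union(ProductSet({-5/8, 6*sqrt(7)}, {-47/2, 8/3, sqrt(2)}), ProductSet(Interval.open(4*sqrt(2), 89/9), Interval.Lopen(-73/5, 8/75)))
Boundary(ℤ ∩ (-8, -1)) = {-7, -6, …, -2}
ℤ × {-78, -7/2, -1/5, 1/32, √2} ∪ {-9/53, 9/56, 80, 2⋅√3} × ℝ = (ℤ × {-78, -7/2, -1/5, 1/32, √2}) ∪ ({-9/53, 9/56, 80, 2⋅√3} × ℝ)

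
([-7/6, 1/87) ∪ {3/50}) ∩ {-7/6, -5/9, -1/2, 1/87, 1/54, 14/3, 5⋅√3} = {-7/6, -5/9, -1/2}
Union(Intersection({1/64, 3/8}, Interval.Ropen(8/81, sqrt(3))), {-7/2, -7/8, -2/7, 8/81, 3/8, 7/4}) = {-7/2, -7/8, -2/7, 8/81, 3/8, 7/4}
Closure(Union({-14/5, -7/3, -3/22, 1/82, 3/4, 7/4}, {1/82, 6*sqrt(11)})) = {-14/5, -7/3, -3/22, 1/82, 3/4, 7/4, 6*sqrt(11)}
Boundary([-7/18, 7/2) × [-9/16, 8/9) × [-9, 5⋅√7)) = ((({-7/18, 7/2} × [-9/16, 8/9]) ∪ ([-7/18, 7/2] × {-9/16, 8/9})) × [-9, 5⋅√7]) ∪ ((({-7/18, 7/2} × [-9/16, 8/9]) ∪ ([-7/18, 7/2] × {-9/16, 8/9}) ∪ ([-7/18, 7/2) × [-9/16, 8/9))) × {-9, 5⋅√7})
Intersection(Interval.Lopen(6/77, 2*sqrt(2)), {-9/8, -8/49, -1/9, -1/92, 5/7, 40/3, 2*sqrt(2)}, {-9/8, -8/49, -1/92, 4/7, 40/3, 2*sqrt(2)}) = {2*sqrt(2)}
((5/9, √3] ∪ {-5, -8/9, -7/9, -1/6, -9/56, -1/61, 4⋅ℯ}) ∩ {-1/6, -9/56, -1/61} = {-1/6, -9/56, -1/61}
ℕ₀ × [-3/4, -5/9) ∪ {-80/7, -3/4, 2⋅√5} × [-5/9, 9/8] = (ℕ₀ × [-3/4, -5/9)) ∪ ({-80/7, -3/4, 2⋅√5} × [-5/9, 9/8])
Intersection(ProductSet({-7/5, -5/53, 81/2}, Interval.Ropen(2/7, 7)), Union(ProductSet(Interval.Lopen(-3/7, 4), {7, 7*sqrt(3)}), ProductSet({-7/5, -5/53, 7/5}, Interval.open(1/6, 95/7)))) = ProductSet({-7/5, -5/53}, Interval.Ropen(2/7, 7))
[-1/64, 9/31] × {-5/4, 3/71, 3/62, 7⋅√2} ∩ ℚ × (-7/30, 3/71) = ∅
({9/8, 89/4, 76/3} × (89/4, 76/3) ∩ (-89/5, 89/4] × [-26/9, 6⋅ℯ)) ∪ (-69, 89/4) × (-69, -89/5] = (-69, 89/4) × (-69, -89/5]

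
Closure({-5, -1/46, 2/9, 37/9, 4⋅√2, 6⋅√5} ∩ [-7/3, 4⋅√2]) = {-1/46, 2/9, 37/9, 4⋅√2}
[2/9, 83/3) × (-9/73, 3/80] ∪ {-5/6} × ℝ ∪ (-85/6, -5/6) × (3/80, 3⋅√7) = ({-5/6} × ℝ) ∪ ([2/9, 83/3) × (-9/73, 3/80]) ∪ ((-85/6, -5/6) × (3/80, 3⋅√7))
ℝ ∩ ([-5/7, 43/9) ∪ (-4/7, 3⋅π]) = [-5/7, 3⋅π]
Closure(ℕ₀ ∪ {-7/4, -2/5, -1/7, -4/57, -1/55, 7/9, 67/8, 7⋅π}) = {-7/4, -2/5, -1/7, -4/57, -1/55, 7/9, 67/8, 7⋅π} ∪ ℕ₀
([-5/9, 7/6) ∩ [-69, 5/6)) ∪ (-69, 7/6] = (-69, 7/6]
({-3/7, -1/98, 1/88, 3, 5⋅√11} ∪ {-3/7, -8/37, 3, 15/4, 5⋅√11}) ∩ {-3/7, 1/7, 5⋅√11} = {-3/7, 5⋅√11}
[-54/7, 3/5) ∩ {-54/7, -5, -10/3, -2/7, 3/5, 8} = {-54/7, -5, -10/3, -2/7}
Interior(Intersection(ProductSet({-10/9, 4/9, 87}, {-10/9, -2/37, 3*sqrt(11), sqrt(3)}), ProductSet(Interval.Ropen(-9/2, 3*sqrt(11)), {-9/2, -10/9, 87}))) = EmptySet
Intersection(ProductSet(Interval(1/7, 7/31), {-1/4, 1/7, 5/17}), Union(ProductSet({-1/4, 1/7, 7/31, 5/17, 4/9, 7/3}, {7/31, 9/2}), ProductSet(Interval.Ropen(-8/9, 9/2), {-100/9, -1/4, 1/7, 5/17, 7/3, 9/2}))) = ProductSet(Interval(1/7, 7/31), {-1/4, 1/7, 5/17})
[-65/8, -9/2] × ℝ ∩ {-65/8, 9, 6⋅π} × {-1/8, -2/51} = {-65/8} × {-1/8, -2/51}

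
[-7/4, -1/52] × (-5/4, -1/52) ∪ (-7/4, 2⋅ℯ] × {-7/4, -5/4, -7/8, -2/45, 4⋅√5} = ([-7/4, -1/52] × (-5/4, -1/52)) ∪ ((-7/4, 2⋅ℯ] × {-7/4, -5/4, -7/8, -2/45, 4⋅√5})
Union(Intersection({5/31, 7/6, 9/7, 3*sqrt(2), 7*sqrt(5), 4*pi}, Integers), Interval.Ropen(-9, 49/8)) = Interval.Ropen(-9, 49/8)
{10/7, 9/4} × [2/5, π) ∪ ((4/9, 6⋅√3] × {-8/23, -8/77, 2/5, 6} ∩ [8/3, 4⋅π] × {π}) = {10/7, 9/4} × [2/5, π)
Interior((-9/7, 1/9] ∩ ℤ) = ∅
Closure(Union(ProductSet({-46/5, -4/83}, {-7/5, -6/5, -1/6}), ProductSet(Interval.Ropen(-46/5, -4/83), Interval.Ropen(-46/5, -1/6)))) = Union(ProductSet({-46/5, -4/83}, Interval(-46/5, -1/6)), ProductSet(Interval(-46/5, -4/83), {-46/5, -1/6}), ProductSet(Interval.Ropen(-46/5, -4/83), Interval.Ropen(-46/5, -1/6)))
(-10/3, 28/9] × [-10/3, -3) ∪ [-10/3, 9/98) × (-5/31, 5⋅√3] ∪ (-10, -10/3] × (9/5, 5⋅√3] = ((-10/3, 28/9] × [-10/3, -3)) ∪ ((-10, -10/3] × (9/5, 5⋅√3]) ∪ ([-10/3, 9/98) × (-5/31, 5⋅√3])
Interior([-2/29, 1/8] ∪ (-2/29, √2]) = (-2/29, √2)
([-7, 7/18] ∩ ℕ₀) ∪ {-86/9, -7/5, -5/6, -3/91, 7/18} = {-86/9, -7/5, -5/6, -3/91, 7/18} ∪ {0}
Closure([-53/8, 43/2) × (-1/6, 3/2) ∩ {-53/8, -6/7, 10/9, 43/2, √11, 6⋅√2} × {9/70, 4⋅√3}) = {-53/8, -6/7, 10/9, √11, 6⋅√2} × {9/70}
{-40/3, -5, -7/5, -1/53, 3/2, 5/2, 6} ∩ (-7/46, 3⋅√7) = {-1/53, 3/2, 5/2, 6}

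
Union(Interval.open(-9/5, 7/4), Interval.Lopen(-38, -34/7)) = Union(Interval.Lopen(-38, -34/7), Interval.open(-9/5, 7/4))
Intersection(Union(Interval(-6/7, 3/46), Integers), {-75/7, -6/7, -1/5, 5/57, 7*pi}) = {-6/7, -1/5}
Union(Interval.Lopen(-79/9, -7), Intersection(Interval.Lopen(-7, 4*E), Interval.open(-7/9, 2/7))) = Union(Interval.Lopen(-79/9, -7), Interval.open(-7/9, 2/7))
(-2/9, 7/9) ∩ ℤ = {0}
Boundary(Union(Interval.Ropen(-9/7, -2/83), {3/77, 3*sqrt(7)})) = {-9/7, -2/83, 3/77, 3*sqrt(7)}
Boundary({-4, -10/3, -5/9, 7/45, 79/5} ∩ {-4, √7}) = {-4}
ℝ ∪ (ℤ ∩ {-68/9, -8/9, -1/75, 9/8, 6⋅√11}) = ℝ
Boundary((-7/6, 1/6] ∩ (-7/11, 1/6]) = {-7/11, 1/6}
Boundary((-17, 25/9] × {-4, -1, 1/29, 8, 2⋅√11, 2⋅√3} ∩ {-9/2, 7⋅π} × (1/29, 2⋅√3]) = {-9/2} × {2⋅√3}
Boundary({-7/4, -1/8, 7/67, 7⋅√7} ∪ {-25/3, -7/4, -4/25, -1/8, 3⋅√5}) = {-25/3, -7/4, -4/25, -1/8, 7/67, 3⋅√5, 7⋅√7}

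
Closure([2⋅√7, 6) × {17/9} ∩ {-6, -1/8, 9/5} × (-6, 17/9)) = ∅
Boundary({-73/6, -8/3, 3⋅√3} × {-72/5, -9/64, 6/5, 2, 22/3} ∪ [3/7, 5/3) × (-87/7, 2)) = ({3/7, 5/3} × [-87/7, 2]) ∪ ([3/7, 5/3] × {-87/7, 2}) ∪ ({-73/6, -8/3, 3⋅√3} × {-72/5, -9/64, 6/5, 2, 22/3})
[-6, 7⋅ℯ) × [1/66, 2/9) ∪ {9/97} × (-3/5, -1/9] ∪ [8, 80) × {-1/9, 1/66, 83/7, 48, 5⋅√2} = ({9/97} × (-3/5, -1/9]) ∪ ([-6, 7⋅ℯ) × [1/66, 2/9)) ∪ ([8, 80) × {-1/9, 1/66, 83/7, 48, 5⋅√2})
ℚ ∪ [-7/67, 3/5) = ℚ ∪ [-7/67, 3/5]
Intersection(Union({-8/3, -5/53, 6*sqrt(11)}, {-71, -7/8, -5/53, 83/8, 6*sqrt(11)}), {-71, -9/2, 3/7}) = {-71}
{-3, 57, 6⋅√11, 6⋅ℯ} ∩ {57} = {57}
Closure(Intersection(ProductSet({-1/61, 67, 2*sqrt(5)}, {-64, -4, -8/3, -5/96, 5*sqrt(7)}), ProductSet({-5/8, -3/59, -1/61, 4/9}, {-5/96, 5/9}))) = ProductSet({-1/61}, {-5/96})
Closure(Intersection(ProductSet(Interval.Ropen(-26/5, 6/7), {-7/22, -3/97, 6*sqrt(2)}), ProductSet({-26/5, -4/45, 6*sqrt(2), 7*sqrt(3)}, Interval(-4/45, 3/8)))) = ProductSet({-26/5, -4/45}, {-3/97})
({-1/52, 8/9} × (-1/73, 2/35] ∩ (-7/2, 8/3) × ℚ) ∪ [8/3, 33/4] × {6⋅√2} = ({-1/52, 8/9} × (ℚ ∩ (-1/73, 2/35])) ∪ ([8/3, 33/4] × {6⋅√2})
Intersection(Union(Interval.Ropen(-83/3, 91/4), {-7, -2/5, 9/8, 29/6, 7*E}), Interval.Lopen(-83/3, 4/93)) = Interval.Lopen(-83/3, 4/93)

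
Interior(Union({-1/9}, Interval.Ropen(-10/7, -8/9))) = Interval.open(-10/7, -8/9)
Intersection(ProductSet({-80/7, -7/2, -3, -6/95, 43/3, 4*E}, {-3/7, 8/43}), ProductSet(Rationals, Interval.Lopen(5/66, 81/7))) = ProductSet({-80/7, -7/2, -3, -6/95, 43/3}, {8/43})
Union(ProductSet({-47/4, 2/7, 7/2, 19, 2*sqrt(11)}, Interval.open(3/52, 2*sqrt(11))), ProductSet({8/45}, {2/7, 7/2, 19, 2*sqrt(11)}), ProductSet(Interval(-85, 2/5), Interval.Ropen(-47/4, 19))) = Union(ProductSet({8/45}, {2/7, 7/2, 19, 2*sqrt(11)}), ProductSet({-47/4, 2/7, 7/2, 19, 2*sqrt(11)}, Interval.open(3/52, 2*sqrt(11))), ProductSet(Interval(-85, 2/5), Interval.Ropen(-47/4, 19)))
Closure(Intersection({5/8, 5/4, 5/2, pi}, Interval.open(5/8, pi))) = {5/4, 5/2}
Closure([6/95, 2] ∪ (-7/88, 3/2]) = [-7/88, 2]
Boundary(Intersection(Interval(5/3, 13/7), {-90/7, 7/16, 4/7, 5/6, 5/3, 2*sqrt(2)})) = {5/3}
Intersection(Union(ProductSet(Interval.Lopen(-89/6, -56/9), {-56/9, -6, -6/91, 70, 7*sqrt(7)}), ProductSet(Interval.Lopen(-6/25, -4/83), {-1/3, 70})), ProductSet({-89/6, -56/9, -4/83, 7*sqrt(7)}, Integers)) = Union(ProductSet({-56/9}, {-6, 70}), ProductSet({-4/83}, {70}))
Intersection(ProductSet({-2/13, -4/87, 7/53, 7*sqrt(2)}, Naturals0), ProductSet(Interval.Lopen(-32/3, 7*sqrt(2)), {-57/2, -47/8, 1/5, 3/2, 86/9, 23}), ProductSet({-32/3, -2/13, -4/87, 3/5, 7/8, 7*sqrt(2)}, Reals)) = ProductSet({-2/13, -4/87, 7*sqrt(2)}, {23})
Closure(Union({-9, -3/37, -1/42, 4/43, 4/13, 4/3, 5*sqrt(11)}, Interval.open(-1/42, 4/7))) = Union({-9, -3/37, 4/3, 5*sqrt(11)}, Interval(-1/42, 4/7))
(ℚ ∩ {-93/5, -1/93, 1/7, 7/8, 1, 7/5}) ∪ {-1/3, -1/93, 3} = {-93/5, -1/3, -1/93, 1/7, 7/8, 1, 7/5, 3}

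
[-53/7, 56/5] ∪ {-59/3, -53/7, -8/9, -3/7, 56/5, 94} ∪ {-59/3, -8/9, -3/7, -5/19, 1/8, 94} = {-59/3, 94} ∪ [-53/7, 56/5]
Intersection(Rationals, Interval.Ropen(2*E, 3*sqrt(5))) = Intersection(Interval.Ropen(2*E, 3*sqrt(5)), Rationals)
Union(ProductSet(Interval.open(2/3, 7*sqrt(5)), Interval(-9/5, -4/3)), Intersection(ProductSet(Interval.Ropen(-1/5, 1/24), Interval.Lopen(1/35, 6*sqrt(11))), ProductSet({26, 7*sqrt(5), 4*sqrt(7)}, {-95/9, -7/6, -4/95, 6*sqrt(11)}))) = ProductSet(Interval.open(2/3, 7*sqrt(5)), Interval(-9/5, -4/3))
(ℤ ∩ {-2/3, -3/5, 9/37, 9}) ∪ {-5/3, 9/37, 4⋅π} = {-5/3, 9/37, 9, 4⋅π}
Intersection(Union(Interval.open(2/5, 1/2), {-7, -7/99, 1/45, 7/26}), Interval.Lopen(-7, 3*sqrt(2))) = Union({-7/99, 1/45, 7/26}, Interval.open(2/5, 1/2))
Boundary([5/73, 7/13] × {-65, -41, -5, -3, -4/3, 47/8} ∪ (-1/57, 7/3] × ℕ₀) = ([-1/57, 7/3] × ℕ₀) ∪ ([5/73, 7/13] × {-65, -41, -5, -3, -4/3, 47/8})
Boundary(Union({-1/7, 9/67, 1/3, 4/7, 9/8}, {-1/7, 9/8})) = {-1/7, 9/67, 1/3, 4/7, 9/8}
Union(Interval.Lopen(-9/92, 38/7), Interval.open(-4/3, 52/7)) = Interval.open(-4/3, 52/7)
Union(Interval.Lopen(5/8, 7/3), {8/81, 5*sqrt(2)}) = Union({8/81, 5*sqrt(2)}, Interval.Lopen(5/8, 7/3))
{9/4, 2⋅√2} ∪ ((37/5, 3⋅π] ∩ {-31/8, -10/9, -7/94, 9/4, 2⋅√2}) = {9/4, 2⋅√2}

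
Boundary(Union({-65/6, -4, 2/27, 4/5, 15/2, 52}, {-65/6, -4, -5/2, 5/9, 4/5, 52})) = {-65/6, -4, -5/2, 2/27, 5/9, 4/5, 15/2, 52}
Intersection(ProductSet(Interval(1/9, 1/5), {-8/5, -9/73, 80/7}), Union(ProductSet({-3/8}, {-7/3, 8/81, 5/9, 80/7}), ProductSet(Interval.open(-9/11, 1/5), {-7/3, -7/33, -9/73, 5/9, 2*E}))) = ProductSet(Interval.Ropen(1/9, 1/5), {-9/73})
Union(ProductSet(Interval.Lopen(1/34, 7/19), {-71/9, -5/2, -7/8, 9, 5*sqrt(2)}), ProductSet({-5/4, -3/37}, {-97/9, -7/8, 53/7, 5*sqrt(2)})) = Union(ProductSet({-5/4, -3/37}, {-97/9, -7/8, 53/7, 5*sqrt(2)}), ProductSet(Interval.Lopen(1/34, 7/19), {-71/9, -5/2, -7/8, 9, 5*sqrt(2)}))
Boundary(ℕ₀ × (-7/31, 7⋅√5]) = ℕ₀ × [-7/31, 7⋅√5]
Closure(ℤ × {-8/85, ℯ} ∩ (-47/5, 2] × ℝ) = {-9, -8, …, 2} × {-8/85, ℯ}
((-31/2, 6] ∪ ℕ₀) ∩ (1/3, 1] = (1/3, 1] ∪ {1}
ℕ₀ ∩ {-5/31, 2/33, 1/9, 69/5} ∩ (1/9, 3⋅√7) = ∅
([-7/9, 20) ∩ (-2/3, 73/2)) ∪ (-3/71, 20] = (-2/3, 20]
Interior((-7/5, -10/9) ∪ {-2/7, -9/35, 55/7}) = (-7/5, -10/9)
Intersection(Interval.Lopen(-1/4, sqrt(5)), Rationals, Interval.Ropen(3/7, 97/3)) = Intersection(Interval(3/7, sqrt(5)), Rationals)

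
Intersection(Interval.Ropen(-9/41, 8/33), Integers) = Range(0, 1, 1)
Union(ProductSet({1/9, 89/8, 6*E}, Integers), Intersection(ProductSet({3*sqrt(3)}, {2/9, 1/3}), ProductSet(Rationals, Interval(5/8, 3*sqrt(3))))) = ProductSet({1/9, 89/8, 6*E}, Integers)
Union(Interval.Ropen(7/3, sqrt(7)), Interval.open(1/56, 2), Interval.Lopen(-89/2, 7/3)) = Interval.open(-89/2, sqrt(7))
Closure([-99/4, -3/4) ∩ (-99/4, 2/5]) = [-99/4, -3/4]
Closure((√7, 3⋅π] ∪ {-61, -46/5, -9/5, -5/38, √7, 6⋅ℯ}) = {-61, -46/5, -9/5, -5/38, 6⋅ℯ} ∪ [√7, 3⋅π]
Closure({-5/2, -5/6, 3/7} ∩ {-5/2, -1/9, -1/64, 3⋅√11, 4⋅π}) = {-5/2}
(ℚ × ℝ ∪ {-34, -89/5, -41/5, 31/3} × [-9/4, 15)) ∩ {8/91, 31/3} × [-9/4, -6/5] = {8/91, 31/3} × [-9/4, -6/5]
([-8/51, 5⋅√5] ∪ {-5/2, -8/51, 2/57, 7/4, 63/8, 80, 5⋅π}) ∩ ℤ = {0, 1, …, 11} ∪ {80}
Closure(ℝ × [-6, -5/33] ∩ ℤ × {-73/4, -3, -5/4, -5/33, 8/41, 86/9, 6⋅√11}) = ℤ × {-3, -5/4, -5/33}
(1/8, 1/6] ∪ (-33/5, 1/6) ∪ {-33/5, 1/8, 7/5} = [-33/5, 1/6] ∪ {7/5}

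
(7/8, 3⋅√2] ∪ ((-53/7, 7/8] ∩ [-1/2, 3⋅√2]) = [-1/2, 3⋅√2]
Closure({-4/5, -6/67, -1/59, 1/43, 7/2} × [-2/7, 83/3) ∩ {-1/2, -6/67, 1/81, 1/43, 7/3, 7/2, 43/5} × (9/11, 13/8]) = {-6/67, 1/43, 7/2} × [9/11, 13/8]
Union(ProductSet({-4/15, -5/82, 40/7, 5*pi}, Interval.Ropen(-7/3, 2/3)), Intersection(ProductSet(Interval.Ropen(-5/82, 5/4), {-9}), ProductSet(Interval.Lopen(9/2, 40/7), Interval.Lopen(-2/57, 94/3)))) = ProductSet({-4/15, -5/82, 40/7, 5*pi}, Interval.Ropen(-7/3, 2/3))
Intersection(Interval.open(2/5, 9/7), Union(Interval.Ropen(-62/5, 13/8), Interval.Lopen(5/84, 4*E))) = Interval.open(2/5, 9/7)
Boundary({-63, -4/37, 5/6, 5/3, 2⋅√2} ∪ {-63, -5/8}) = {-63, -5/8, -4/37, 5/6, 5/3, 2⋅√2}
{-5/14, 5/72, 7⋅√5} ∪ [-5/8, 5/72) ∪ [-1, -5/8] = [-1, 5/72] ∪ {7⋅√5}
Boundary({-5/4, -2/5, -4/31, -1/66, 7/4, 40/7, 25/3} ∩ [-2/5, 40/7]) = {-2/5, -4/31, -1/66, 7/4, 40/7}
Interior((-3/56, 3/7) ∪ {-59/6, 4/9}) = (-3/56, 3/7)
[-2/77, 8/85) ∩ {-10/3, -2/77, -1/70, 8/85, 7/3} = {-2/77, -1/70}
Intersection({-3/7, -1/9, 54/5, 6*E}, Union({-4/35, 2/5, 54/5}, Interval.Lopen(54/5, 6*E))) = {54/5, 6*E}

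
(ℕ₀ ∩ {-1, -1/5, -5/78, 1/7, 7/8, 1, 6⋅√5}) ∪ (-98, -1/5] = (-98, -1/5] ∪ {1}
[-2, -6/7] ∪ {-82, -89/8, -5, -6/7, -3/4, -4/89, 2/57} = {-82, -89/8, -5, -3/4, -4/89, 2/57} ∪ [-2, -6/7]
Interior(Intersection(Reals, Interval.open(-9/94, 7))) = Interval.open(-9/94, 7)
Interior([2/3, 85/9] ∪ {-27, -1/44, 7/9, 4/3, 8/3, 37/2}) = (2/3, 85/9)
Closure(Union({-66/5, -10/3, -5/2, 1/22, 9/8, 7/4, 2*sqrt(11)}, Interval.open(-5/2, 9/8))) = Union({-66/5, -10/3, 7/4, 2*sqrt(11)}, Interval(-5/2, 9/8))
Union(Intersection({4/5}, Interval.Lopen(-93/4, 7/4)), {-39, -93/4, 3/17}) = {-39, -93/4, 3/17, 4/5}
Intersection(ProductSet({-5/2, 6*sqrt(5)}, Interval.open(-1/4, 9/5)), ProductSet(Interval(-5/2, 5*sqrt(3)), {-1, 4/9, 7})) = ProductSet({-5/2}, {4/9})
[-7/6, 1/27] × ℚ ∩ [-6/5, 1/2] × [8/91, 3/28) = [-7/6, 1/27] × (ℚ ∩ [8/91, 3/28))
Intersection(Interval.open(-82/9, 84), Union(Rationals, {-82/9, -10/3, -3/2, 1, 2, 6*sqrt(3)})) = Union({6*sqrt(3)}, Intersection(Interval.open(-82/9, 84), Rationals))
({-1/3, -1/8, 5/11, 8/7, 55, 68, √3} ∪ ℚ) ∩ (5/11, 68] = {√3} ∪ (ℚ ∩ (5/11, 68])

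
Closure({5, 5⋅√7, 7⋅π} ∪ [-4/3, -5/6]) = [-4/3, -5/6] ∪ {5, 5⋅√7, 7⋅π}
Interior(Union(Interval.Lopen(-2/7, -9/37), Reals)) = Interval(-oo, oo)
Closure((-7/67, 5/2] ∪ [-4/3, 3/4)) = [-4/3, 5/2]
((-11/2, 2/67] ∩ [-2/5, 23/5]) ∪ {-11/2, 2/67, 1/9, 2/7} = {-11/2, 1/9, 2/7} ∪ [-2/5, 2/67]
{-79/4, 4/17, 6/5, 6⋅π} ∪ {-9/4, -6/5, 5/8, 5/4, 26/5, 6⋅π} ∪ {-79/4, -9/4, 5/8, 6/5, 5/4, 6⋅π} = {-79/4, -9/4, -6/5, 4/17, 5/8, 6/5, 5/4, 26/5, 6⋅π}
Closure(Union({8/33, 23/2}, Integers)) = Union({8/33, 23/2}, Integers)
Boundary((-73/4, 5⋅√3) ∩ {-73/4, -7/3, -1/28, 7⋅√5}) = {-7/3, -1/28}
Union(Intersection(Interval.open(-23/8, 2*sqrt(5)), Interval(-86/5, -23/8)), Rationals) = Rationals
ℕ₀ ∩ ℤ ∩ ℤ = ℕ₀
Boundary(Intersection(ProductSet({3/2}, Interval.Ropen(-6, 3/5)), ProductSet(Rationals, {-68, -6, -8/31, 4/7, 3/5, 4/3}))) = ProductSet({3/2}, {-6, -8/31, 4/7})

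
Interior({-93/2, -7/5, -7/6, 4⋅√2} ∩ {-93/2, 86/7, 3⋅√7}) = ∅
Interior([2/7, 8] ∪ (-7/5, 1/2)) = (-7/5, 8)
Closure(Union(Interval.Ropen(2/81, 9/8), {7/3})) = Union({7/3}, Interval(2/81, 9/8))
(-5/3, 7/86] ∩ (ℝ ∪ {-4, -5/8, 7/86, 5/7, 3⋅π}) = (-5/3, 7/86]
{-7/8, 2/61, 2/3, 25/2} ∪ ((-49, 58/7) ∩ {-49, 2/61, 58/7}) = {-7/8, 2/61, 2/3, 25/2}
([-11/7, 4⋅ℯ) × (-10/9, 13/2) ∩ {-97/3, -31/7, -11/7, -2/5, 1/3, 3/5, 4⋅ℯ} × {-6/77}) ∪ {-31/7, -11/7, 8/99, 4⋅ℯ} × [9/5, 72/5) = ({-11/7, -2/5, 1/3, 3/5} × {-6/77}) ∪ ({-31/7, -11/7, 8/99, 4⋅ℯ} × [9/5, 72/5))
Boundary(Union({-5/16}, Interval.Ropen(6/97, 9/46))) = {-5/16, 6/97, 9/46}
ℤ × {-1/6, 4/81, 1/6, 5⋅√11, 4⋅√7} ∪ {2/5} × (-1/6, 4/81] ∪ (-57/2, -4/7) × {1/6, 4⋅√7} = ({2/5} × (-1/6, 4/81]) ∪ ((-57/2, -4/7) × {1/6, 4⋅√7}) ∪ (ℤ × {-1/6, 4/81, 1/6, 5⋅√11, 4⋅√7})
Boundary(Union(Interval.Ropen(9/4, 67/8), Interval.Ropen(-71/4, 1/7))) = {-71/4, 1/7, 9/4, 67/8}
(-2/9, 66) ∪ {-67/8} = {-67/8} ∪ (-2/9, 66)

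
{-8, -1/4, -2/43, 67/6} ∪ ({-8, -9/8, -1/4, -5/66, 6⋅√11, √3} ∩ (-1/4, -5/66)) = {-8, -1/4, -2/43, 67/6}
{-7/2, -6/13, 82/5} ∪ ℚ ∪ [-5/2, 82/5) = ℚ ∪ [-5/2, 82/5]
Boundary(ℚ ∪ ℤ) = ℝ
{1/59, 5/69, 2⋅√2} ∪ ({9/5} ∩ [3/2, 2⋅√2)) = {1/59, 5/69, 9/5, 2⋅√2}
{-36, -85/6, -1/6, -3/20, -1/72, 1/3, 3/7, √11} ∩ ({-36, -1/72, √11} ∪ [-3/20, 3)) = {-36, -3/20, -1/72, 1/3, 3/7, √11}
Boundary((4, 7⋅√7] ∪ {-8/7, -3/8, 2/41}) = {-8/7, -3/8, 2/41, 4, 7⋅√7}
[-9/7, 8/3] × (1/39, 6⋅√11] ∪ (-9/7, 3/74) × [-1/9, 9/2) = ((-9/7, 3/74) × [-1/9, 9/2)) ∪ ([-9/7, 8/3] × (1/39, 6⋅√11])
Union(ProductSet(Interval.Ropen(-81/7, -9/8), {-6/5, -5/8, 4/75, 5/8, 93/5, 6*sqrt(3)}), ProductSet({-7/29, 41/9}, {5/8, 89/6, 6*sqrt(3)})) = Union(ProductSet({-7/29, 41/9}, {5/8, 89/6, 6*sqrt(3)}), ProductSet(Interval.Ropen(-81/7, -9/8), {-6/5, -5/8, 4/75, 5/8, 93/5, 6*sqrt(3)}))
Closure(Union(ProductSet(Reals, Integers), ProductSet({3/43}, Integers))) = ProductSet(Reals, Integers)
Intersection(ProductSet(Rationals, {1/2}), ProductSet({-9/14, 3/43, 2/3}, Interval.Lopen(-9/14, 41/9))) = ProductSet({-9/14, 3/43, 2/3}, {1/2})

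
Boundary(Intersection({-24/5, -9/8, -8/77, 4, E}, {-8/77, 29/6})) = {-8/77}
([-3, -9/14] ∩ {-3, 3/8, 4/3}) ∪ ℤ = ℤ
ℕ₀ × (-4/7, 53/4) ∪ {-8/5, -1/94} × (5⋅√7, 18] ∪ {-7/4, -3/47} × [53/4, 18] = (ℕ₀ × (-4/7, 53/4)) ∪ ({-7/4, -3/47} × [53/4, 18]) ∪ ({-8/5, -1/94} × (5⋅√7, 18])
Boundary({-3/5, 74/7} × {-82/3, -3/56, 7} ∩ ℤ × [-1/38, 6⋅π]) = ∅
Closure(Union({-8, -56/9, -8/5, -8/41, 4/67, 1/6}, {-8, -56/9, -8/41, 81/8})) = {-8, -56/9, -8/5, -8/41, 4/67, 1/6, 81/8}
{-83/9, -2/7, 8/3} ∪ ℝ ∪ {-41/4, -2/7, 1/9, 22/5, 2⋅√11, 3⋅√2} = ℝ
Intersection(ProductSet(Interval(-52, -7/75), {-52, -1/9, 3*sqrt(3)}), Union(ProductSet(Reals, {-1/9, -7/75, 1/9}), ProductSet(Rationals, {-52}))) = Union(ProductSet(Intersection(Interval(-52, -7/75), Rationals), {-52}), ProductSet(Interval(-52, -7/75), {-1/9}))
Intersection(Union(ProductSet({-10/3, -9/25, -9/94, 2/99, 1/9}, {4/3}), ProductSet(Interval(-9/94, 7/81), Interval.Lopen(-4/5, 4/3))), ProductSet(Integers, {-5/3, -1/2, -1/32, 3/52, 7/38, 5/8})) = ProductSet(Range(0, 1, 1), {-1/2, -1/32, 3/52, 7/38, 5/8})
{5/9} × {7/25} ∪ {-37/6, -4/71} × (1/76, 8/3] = ({5/9} × {7/25}) ∪ ({-37/6, -4/71} × (1/76, 8/3])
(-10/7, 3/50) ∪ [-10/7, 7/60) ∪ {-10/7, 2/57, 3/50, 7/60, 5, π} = [-10/7, 7/60] ∪ {5, π}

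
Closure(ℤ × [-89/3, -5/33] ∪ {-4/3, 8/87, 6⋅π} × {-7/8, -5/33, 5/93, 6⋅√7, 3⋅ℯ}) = (ℤ × [-89/3, -5/33]) ∪ ({-4/3, 8/87, 6⋅π} × {-7/8, -5/33, 5/93, 6⋅√7, 3⋅ℯ})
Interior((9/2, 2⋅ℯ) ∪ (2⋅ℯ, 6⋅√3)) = (9/2, 2⋅ℯ) ∪ (2⋅ℯ, 6⋅√3)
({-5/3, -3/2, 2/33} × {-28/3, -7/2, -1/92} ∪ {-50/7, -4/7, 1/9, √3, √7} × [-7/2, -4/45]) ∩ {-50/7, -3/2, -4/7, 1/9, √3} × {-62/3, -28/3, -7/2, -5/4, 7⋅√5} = ({-3/2} × {-28/3, -7/2}) ∪ ({-50/7, -4/7, 1/9, √3} × {-7/2, -5/4})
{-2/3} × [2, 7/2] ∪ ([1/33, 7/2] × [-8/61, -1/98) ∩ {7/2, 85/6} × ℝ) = ({-2/3} × [2, 7/2]) ∪ ({7/2} × [-8/61, -1/98))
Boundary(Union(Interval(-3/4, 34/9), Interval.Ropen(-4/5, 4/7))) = {-4/5, 34/9}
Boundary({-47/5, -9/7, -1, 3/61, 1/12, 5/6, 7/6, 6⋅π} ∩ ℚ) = {-47/5, -9/7, -1, 3/61, 1/12, 5/6, 7/6}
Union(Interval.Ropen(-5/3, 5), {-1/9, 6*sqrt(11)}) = Union({6*sqrt(11)}, Interval.Ropen(-5/3, 5))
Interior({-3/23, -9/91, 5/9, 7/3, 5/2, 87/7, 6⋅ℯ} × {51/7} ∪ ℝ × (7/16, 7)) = ℝ × (7/16, 7)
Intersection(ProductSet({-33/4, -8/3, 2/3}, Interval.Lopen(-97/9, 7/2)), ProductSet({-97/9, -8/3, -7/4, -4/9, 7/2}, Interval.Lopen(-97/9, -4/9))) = ProductSet({-8/3}, Interval.Lopen(-97/9, -4/9))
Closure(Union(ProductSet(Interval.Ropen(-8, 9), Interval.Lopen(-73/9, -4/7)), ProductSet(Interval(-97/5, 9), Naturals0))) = Union(ProductSet({-8, 9}, Interval(-73/9, -4/7)), ProductSet(Interval(-97/5, 9), Union(Complement(Naturals0, Interval.open(-73/9, -4/7)), Naturals0)), ProductSet(Interval(-8, 9), {-73/9, -4/7}), ProductSet(Interval.Ropen(-8, 9), Interval.Lopen(-73/9, -4/7)), ProductSet(Union({9}, Interval(-97/5, -8)), Naturals0))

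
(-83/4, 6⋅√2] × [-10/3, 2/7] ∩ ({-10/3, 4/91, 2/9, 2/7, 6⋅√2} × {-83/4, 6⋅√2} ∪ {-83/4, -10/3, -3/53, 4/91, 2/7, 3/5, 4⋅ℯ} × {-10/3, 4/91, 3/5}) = {-10/3, -3/53, 4/91, 2/7, 3/5} × {-10/3, 4/91}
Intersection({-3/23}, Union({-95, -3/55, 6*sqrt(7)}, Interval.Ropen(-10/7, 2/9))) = {-3/23}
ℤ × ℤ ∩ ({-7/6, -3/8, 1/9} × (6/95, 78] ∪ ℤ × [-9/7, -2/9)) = ℤ × {-1}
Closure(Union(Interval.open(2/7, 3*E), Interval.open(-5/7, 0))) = Union(Interval(-5/7, 0), Interval(2/7, 3*E))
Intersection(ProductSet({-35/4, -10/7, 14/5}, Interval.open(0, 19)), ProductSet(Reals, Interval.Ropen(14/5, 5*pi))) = ProductSet({-35/4, -10/7, 14/5}, Interval.Ropen(14/5, 5*pi))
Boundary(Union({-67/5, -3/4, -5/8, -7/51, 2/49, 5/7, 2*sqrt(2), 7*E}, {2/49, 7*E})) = {-67/5, -3/4, -5/8, -7/51, 2/49, 5/7, 2*sqrt(2), 7*E}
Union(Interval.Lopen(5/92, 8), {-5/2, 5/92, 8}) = Union({-5/2}, Interval(5/92, 8))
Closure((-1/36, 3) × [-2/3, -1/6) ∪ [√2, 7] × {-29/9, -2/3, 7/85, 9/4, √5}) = ({-1/36, 3} × [-2/3, -1/6]) ∪ ([-1/36, 3] × {-2/3, -1/6}) ∪ ((-1/36, 3) × [-2/3, -1/6)) ∪ ([√2, 7] × {-29/9, -2/3, 7/85, 9/4, √5})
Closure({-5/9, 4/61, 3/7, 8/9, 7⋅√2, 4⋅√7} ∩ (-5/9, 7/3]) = {4/61, 3/7, 8/9}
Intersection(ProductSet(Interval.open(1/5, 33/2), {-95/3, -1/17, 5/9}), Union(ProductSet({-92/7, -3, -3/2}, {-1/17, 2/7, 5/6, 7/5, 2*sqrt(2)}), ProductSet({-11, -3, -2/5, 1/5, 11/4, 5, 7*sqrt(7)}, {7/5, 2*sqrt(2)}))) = EmptySet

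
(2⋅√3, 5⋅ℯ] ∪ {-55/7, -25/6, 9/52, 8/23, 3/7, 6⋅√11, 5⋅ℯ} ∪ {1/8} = {-55/7, -25/6, 1/8, 9/52, 8/23, 3/7, 6⋅√11} ∪ (2⋅√3, 5⋅ℯ]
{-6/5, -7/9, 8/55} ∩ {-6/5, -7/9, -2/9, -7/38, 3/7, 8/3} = {-6/5, -7/9}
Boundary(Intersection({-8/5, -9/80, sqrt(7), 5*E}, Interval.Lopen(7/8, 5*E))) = {sqrt(7), 5*E}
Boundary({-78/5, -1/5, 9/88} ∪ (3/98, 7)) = {-78/5, -1/5, 3/98, 7}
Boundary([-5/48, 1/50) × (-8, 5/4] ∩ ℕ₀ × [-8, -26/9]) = {0} × [-8, -26/9]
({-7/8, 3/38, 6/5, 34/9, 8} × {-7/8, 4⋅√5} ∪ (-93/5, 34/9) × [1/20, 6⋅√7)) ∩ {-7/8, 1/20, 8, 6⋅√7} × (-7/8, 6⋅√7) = ({-7/8, 8} × {4⋅√5}) ∪ ({-7/8, 1/20} × [1/20, 6⋅√7))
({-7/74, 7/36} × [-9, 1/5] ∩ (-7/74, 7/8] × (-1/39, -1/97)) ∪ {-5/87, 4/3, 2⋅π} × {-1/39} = ({7/36} × (-1/39, -1/97)) ∪ ({-5/87, 4/3, 2⋅π} × {-1/39})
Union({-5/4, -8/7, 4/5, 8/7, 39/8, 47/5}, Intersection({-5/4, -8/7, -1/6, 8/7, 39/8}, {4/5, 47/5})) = {-5/4, -8/7, 4/5, 8/7, 39/8, 47/5}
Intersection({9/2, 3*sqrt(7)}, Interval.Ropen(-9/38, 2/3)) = EmptySet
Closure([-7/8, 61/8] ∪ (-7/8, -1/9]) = [-7/8, 61/8]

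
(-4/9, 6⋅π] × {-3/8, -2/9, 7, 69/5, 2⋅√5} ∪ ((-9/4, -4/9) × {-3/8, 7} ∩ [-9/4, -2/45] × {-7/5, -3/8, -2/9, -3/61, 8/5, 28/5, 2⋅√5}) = ((-9/4, -4/9) × {-3/8}) ∪ ((-4/9, 6⋅π] × {-3/8, -2/9, 7, 69/5, 2⋅√5})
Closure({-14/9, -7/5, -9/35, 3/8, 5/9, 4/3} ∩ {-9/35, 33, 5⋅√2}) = {-9/35}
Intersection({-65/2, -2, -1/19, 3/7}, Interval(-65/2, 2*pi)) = {-65/2, -2, -1/19, 3/7}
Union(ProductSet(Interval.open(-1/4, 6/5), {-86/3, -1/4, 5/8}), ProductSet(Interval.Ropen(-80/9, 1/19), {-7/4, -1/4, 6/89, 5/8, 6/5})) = Union(ProductSet(Interval.Ropen(-80/9, 1/19), {-7/4, -1/4, 6/89, 5/8, 6/5}), ProductSet(Interval.open(-1/4, 6/5), {-86/3, -1/4, 5/8}))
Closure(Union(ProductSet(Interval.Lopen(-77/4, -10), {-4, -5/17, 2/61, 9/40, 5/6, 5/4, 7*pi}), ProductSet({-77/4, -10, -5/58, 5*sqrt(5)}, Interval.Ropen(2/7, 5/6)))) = Union(ProductSet({-77/4, -10, -5/58, 5*sqrt(5)}, Interval(2/7, 5/6)), ProductSet(Interval(-77/4, -10), {-4, -5/17, 2/61, 9/40, 5/6, 5/4, 7*pi}))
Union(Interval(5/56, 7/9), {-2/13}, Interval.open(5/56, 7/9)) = Union({-2/13}, Interval(5/56, 7/9))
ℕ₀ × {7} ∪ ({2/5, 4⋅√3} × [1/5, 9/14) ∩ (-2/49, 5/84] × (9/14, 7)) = ℕ₀ × {7}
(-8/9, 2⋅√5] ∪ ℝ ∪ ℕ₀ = (-∞, ∞) ∪ ℕ₀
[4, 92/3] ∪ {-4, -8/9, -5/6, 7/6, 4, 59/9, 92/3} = {-4, -8/9, -5/6, 7/6} ∪ [4, 92/3]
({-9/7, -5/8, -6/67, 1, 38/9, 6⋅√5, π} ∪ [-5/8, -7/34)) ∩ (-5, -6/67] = {-9/7, -6/67} ∪ [-5/8, -7/34)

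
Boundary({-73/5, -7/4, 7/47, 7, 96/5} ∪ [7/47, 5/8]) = {-73/5, -7/4, 7/47, 5/8, 7, 96/5}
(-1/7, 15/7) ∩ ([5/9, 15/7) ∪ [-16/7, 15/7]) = (-1/7, 15/7)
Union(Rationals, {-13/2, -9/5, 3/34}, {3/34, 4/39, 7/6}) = Rationals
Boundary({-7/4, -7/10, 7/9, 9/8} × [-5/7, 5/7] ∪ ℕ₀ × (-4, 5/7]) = (ℕ₀ × [-4, 5/7]) ∪ ({-7/4, -7/10, 7/9, 9/8} × [-5/7, 5/7])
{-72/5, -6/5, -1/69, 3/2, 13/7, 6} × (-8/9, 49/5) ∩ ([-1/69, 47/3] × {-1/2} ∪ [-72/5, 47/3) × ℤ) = ({-1/69, 3/2, 13/7, 6} × {-1/2}) ∪ ({-72/5, -6/5, -1/69, 3/2, 13/7, 6} × {0, 1, …, 9})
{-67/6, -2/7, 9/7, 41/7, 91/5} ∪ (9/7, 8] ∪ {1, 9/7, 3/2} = {-67/6, -2/7, 1, 91/5} ∪ [9/7, 8]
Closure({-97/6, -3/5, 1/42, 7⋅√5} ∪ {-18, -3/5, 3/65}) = {-18, -97/6, -3/5, 1/42, 3/65, 7⋅√5}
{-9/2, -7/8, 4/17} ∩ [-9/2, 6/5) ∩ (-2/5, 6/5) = {4/17}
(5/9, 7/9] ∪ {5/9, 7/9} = [5/9, 7/9]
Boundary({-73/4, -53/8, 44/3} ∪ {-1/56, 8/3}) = {-73/4, -53/8, -1/56, 8/3, 44/3}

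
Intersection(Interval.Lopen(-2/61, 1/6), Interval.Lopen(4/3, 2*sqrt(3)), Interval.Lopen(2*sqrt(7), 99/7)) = EmptySet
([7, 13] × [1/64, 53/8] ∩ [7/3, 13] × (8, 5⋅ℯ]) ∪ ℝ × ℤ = ℝ × ℤ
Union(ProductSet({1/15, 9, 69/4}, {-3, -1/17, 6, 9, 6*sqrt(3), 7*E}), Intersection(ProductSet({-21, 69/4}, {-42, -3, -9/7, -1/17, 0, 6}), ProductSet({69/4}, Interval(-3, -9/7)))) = Union(ProductSet({69/4}, {-3, -9/7}), ProductSet({1/15, 9, 69/4}, {-3, -1/17, 6, 9, 6*sqrt(3), 7*E}))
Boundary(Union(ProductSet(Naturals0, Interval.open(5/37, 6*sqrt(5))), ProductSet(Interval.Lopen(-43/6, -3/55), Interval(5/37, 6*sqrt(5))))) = Union(ProductSet(Union(Complement(Naturals0, Interval.open(-43/6, -3/55)), {-43/6, -3/55}), Interval(5/37, 6*sqrt(5))), ProductSet(Union(Interval(-43/6, -3/55), Naturals0), {5/37, 6*sqrt(5)}))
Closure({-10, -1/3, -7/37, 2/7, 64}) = {-10, -1/3, -7/37, 2/7, 64}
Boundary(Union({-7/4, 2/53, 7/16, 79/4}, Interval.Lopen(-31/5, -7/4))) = {-31/5, -7/4, 2/53, 7/16, 79/4}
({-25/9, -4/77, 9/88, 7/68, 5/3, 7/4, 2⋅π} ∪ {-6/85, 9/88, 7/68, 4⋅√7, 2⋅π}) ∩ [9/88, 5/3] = {9/88, 7/68, 5/3}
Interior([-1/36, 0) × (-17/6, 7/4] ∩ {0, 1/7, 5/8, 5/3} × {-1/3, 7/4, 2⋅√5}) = ∅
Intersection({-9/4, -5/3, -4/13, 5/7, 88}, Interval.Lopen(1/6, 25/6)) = {5/7}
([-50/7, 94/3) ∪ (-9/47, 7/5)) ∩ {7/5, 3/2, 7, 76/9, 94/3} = {7/5, 3/2, 7, 76/9}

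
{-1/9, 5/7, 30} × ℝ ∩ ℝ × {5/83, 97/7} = {-1/9, 5/7, 30} × {5/83, 97/7}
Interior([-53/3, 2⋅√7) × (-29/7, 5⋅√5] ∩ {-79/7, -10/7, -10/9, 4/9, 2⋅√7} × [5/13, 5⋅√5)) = ∅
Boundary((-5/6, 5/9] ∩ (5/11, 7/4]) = {5/11, 5/9}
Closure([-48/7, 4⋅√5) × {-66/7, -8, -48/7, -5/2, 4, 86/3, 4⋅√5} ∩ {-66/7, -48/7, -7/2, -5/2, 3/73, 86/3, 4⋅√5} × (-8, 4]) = {-48/7, -7/2, -5/2, 3/73} × {-48/7, -5/2, 4}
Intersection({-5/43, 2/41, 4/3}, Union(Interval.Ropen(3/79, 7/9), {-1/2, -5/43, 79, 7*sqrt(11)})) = {-5/43, 2/41}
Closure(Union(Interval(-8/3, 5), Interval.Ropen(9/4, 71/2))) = Interval(-8/3, 71/2)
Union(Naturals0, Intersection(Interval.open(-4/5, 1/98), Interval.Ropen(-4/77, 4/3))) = Union(Interval.Ropen(-4/77, 1/98), Naturals0)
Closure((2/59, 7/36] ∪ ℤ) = ℤ ∪ [2/59, 7/36]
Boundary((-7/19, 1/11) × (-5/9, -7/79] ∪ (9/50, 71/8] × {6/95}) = ([9/50, 71/8] × {6/95}) ∪ ({-7/19, 1/11} × [-5/9, -7/79]) ∪ ([-7/19, 1/11] × {-5/9, -7/79})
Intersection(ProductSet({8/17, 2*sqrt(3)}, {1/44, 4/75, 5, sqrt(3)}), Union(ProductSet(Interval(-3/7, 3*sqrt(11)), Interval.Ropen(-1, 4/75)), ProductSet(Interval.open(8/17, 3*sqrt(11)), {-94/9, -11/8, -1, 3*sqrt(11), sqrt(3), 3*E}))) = Union(ProductSet({2*sqrt(3)}, {sqrt(3)}), ProductSet({8/17, 2*sqrt(3)}, {1/44}))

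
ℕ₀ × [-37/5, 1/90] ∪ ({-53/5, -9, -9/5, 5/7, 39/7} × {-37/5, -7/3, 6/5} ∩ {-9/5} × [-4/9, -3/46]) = ℕ₀ × [-37/5, 1/90]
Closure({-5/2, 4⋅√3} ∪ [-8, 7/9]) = [-8, 7/9] ∪ {4⋅√3}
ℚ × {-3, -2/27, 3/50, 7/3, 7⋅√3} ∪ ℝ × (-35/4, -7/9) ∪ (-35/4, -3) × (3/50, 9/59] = (ℝ × (-35/4, -7/9)) ∪ ((-35/4, -3) × (3/50, 9/59]) ∪ (ℚ × {-3, -2/27, 3/50, 7/3, 7⋅√3})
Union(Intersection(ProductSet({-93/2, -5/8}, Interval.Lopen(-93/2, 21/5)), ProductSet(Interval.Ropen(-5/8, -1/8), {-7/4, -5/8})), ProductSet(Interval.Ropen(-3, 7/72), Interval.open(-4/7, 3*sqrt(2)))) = Union(ProductSet({-5/8}, {-7/4, -5/8}), ProductSet(Interval.Ropen(-3, 7/72), Interval.open(-4/7, 3*sqrt(2))))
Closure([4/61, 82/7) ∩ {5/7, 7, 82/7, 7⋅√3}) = {5/7, 7}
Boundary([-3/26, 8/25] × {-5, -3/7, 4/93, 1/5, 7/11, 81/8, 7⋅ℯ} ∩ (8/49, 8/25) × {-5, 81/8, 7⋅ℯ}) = [8/49, 8/25] × {-5, 81/8, 7⋅ℯ}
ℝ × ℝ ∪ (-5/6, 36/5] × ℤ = ℝ × ℝ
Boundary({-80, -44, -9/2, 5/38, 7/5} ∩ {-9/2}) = {-9/2}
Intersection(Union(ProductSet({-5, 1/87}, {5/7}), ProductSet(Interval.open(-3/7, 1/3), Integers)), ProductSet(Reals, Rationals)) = Union(ProductSet({-5, 1/87}, {5/7}), ProductSet(Interval.open(-3/7, 1/3), Integers))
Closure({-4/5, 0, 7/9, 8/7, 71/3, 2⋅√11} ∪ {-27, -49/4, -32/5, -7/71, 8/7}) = {-27, -49/4, -32/5, -4/5, -7/71, 0, 7/9, 8/7, 71/3, 2⋅√11}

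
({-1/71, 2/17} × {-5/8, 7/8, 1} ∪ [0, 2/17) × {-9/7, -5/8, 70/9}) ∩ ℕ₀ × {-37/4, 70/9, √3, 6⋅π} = {0} × {70/9}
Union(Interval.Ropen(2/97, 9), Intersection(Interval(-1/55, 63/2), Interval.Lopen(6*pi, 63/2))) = Union(Interval.Ropen(2/97, 9), Interval.Lopen(6*pi, 63/2))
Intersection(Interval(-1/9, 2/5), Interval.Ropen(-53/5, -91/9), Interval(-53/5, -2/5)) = EmptySet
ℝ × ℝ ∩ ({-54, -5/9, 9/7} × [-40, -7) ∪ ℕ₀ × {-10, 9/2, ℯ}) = (ℕ₀ × {-10, 9/2, ℯ}) ∪ ({-54, -5/9, 9/7} × [-40, -7))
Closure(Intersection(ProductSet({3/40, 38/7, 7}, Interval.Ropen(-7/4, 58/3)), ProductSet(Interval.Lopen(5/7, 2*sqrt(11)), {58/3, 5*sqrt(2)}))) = ProductSet({38/7}, {5*sqrt(2)})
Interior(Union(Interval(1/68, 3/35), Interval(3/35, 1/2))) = Interval.open(1/68, 1/2)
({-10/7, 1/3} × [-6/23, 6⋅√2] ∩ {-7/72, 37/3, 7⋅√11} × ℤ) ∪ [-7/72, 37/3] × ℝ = [-7/72, 37/3] × ℝ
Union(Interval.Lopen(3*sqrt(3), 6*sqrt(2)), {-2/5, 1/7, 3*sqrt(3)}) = Union({-2/5, 1/7}, Interval(3*sqrt(3), 6*sqrt(2)))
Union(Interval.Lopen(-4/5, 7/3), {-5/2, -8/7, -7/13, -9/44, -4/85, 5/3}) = Union({-5/2, -8/7}, Interval.Lopen(-4/5, 7/3))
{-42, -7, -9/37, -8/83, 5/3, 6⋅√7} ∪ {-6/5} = {-42, -7, -6/5, -9/37, -8/83, 5/3, 6⋅√7}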